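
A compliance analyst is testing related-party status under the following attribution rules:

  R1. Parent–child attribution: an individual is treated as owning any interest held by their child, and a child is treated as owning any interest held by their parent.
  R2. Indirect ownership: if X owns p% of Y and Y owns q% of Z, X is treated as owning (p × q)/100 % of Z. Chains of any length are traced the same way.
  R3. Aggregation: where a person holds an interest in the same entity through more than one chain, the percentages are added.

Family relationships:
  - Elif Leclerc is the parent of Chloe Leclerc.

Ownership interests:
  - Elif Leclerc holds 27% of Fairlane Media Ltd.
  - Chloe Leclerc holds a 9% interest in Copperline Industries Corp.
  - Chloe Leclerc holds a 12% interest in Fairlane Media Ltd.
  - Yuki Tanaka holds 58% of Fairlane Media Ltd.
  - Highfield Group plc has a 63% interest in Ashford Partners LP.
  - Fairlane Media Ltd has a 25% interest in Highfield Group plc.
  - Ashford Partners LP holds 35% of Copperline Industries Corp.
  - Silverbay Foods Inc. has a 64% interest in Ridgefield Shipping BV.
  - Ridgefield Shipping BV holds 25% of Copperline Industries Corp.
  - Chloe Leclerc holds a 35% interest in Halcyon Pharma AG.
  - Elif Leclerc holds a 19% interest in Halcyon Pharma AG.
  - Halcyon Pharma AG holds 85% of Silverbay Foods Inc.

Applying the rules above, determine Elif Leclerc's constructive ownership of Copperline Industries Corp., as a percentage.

18.493875%

By parent–child attribution (R1), Elif Leclerc is treated as also owning Chloe Leclerc's interest in Fairlane Media Ltd, giving 27% + 12% = 39%.
By parent–child attribution (R1), Elif Leclerc is treated as also owning Chloe Leclerc's interest in Halcyon Pharma AG, giving 19% + 35% = 54%.
By parent–child attribution (R1), Elif Leclerc is treated as owning Chloe Leclerc's 9% interest in Copperline Industries Corp.
Chain via Fairlane Media Ltd → Highfield Group plc → Ashford Partners LP (R2): 39% × 25% × 63% × 35% = 2.149875% of Copperline Industries Corp.
Chain via Halcyon Pharma AG → Silverbay Foods Inc. → Ridgefield Shipping BV (R2): 54% × 85% × 64% × 25% = 7.344% of Copperline Industries Corp.
Direct interest in Copperline Industries Corp: 9%.
Aggregating (R3): 2.149875% + 7.344% + 9% = 18.493875%.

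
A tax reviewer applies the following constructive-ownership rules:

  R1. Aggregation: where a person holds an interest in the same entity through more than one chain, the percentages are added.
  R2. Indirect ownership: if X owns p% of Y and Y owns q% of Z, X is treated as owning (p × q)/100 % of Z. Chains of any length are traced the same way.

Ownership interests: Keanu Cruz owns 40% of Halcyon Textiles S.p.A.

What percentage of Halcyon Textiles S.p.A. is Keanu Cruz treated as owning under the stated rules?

40%

Direct interest in Halcyon Textiles S.p.A: 40%.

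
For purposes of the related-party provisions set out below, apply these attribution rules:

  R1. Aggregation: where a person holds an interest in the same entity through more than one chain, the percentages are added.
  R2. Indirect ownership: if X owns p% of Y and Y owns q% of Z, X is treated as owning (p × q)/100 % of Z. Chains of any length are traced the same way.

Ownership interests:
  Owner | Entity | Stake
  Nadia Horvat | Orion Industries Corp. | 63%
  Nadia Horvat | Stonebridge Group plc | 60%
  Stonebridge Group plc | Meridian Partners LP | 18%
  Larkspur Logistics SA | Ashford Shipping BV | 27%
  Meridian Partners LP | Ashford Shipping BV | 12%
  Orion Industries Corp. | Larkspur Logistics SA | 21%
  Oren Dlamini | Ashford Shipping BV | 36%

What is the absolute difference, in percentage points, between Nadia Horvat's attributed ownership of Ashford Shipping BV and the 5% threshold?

Chain via Orion Industries Corp. → Larkspur Logistics SA (R2): 63% × 21% × 27% = 3.5721% of Ashford Shipping BV.
Chain via Stonebridge Group plc → Meridian Partners LP (R2): 60% × 18% × 12% = 1.296% of Ashford Shipping BV.
Aggregating (R1): 3.5721% + 1.296% = 4.8681%.
4.8681% falls short of the 5% threshold by 0.1319 percentage points.

0.1319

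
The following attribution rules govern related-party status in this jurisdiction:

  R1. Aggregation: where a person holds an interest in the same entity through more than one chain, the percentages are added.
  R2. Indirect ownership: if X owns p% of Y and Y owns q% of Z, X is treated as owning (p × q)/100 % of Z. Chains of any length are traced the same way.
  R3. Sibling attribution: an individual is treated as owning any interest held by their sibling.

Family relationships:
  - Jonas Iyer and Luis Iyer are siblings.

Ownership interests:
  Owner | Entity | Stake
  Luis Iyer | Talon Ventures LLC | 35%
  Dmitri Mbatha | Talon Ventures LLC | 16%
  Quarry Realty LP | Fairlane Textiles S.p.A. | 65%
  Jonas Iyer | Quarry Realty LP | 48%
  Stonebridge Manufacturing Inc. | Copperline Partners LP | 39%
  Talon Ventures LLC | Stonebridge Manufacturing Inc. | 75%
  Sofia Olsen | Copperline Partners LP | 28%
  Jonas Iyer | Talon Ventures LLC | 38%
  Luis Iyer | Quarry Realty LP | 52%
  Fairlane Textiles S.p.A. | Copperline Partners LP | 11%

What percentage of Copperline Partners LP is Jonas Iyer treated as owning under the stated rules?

28.5025%

By sibling attribution (R3), Jonas Iyer is treated as also owning Luis Iyer's interest in Talon Ventures LLC, giving 38% + 35% = 73%.
By sibling attribution (R3), Jonas Iyer is treated as also owning Luis Iyer's interest in Quarry Realty LP, giving 48% + 52% = 100%.
Chain via Talon Ventures LLC → Stonebridge Manufacturing Inc. (R2): 73% × 75% × 39% = 21.3525% of Copperline Partners LP.
Chain via Quarry Realty LP → Fairlane Textiles S.p.A. (R2): 100% × 65% × 11% = 7.15% of Copperline Partners LP.
Aggregating (R1): 21.3525% + 7.15% = 28.5025%.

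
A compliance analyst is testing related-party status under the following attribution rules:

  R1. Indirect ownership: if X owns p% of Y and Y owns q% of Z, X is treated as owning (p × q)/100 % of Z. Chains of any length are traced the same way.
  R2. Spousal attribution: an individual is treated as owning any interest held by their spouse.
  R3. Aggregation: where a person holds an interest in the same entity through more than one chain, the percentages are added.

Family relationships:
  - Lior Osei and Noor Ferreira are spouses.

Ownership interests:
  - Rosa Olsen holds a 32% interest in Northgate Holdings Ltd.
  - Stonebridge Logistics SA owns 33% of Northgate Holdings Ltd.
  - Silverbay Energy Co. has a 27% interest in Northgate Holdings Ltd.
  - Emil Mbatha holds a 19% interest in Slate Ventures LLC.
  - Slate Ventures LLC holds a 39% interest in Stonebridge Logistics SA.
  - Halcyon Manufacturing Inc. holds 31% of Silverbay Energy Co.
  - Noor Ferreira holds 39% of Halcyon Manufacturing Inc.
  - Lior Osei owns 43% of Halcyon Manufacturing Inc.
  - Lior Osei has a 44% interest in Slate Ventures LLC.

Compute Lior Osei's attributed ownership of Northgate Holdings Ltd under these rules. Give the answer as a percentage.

12.5262%

By spousal attribution (R2), Lior Osei is treated as also owning Noor Ferreira's interest in Halcyon Manufacturing Inc, giving 43% + 39% = 82%.
Chain via Slate Ventures LLC → Stonebridge Logistics SA (R1): 44% × 39% × 33% = 5.6628% of Northgate Holdings Ltd.
Chain via Halcyon Manufacturing Inc. → Silverbay Energy Co. (R1): 82% × 31% × 27% = 6.8634% of Northgate Holdings Ltd.
Aggregating (R3): 5.6628% + 6.8634% = 12.5262%.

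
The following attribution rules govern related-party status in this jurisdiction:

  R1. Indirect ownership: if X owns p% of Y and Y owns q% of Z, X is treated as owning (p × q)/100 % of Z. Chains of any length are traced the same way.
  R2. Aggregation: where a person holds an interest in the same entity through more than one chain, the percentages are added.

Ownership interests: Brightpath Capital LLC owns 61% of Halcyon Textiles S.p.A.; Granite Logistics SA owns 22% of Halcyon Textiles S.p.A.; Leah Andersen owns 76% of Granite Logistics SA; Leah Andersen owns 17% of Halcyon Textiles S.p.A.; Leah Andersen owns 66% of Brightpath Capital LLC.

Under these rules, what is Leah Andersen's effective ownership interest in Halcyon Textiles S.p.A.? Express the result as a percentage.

73.98%

Chain via Granite Logistics SA (R1): 76% × 22% = 16.72% of Halcyon Textiles S.p.A.
Chain via Brightpath Capital LLC (R1): 66% × 61% = 40.26% of Halcyon Textiles S.p.A.
Direct interest in Halcyon Textiles S.p.A: 17%.
Aggregating (R2): 16.72% + 40.26% + 17% = 73.98%.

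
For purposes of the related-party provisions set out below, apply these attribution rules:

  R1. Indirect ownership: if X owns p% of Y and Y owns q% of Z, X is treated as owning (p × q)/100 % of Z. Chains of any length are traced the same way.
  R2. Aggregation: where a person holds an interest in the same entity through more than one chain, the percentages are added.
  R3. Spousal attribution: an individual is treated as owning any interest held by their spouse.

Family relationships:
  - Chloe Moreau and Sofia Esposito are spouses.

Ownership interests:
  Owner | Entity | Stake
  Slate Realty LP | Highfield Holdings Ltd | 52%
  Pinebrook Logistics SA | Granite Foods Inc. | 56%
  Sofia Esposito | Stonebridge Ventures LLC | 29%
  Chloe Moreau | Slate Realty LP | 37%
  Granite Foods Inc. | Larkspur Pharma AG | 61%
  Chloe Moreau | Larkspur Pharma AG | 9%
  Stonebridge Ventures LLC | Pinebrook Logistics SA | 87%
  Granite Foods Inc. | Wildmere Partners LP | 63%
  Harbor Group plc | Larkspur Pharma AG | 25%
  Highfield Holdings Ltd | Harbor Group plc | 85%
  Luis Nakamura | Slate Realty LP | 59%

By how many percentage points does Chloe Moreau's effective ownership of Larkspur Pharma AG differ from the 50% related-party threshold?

By spousal attribution (R3), Chloe Moreau is treated as owning Sofia Esposito's 29% interest in Stonebridge Ventures LLC.
Chain via Slate Realty LP → Highfield Holdings Ltd → Harbor Group plc (R1): 37% × 52% × 85% × 25% = 4.0885% of Larkspur Pharma AG.
Direct interest in Larkspur Pharma AG: 9%.
Chain via Stonebridge Ventures LLC → Pinebrook Logistics SA → Granite Foods Inc. (R1): 29% × 87% × 56% × 61% = 8.618568% of Larkspur Pharma AG.
Aggregating (R2): 4.0885% + 9% + 8.618568% = 21.707068%.
21.707068% falls short of the 50% threshold by 28.292932 percentage points.

28.292932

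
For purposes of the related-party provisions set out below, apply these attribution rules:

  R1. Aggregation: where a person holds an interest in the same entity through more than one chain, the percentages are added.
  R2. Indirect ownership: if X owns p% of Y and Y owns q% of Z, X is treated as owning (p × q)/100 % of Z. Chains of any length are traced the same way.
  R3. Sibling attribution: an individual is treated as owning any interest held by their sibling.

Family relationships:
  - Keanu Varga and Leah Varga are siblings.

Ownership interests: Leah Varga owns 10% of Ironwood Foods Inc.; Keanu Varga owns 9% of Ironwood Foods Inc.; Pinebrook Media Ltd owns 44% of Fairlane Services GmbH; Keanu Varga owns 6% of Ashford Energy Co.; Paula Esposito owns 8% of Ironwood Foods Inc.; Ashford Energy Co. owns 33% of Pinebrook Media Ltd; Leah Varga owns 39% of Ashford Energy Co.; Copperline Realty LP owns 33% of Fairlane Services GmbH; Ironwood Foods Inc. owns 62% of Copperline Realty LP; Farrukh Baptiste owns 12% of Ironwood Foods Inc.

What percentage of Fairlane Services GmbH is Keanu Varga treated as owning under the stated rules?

By sibling attribution (R3), Keanu Varga is treated as also owning Leah Varga's interest in Ironwood Foods Inc, giving 9% + 10% = 19%.
By sibling attribution (R3), Keanu Varga is treated as also owning Leah Varga's interest in Ashford Energy Co, giving 6% + 39% = 45%.
Chain via Ironwood Foods Inc. → Copperline Realty LP (R2): 19% × 62% × 33% = 3.8874% of Fairlane Services GmbH.
Chain via Ashford Energy Co. → Pinebrook Media Ltd (R2): 45% × 33% × 44% = 6.534% of Fairlane Services GmbH.
Aggregating (R1): 3.8874% + 6.534% = 10.4214%.

10.4214%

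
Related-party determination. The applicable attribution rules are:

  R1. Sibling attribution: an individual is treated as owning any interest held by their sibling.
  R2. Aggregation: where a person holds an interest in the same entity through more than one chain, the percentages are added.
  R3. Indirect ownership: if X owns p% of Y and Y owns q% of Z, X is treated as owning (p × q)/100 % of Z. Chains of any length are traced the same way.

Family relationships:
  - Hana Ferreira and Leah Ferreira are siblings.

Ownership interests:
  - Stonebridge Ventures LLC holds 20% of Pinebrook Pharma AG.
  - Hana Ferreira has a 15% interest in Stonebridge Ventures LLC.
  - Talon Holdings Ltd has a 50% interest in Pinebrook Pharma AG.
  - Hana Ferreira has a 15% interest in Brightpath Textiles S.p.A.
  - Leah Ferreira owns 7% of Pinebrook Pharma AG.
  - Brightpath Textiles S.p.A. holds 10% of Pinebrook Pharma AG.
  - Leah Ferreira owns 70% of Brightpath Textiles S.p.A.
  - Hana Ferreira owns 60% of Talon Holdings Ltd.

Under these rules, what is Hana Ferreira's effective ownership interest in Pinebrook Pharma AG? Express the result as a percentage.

By sibling attribution (R1), Hana Ferreira is treated as also owning Leah Ferreira's interest in Brightpath Textiles S.p.A, giving 15% + 70% = 85%.
By sibling attribution (R1), Hana Ferreira is treated as owning Leah Ferreira's 7% interest in Pinebrook Pharma AG.
Chain via Stonebridge Ventures LLC (R3): 15% × 20% = 3% of Pinebrook Pharma AG.
Chain via Brightpath Textiles S.p.A. (R3): 85% × 10% = 8.5% of Pinebrook Pharma AG.
Chain via Talon Holdings Ltd (R3): 60% × 50% = 30% of Pinebrook Pharma AG.
Direct interest in Pinebrook Pharma AG: 7%.
Aggregating (R2): 3% + 8.5% + 30% + 7% = 48.5%.

48.5%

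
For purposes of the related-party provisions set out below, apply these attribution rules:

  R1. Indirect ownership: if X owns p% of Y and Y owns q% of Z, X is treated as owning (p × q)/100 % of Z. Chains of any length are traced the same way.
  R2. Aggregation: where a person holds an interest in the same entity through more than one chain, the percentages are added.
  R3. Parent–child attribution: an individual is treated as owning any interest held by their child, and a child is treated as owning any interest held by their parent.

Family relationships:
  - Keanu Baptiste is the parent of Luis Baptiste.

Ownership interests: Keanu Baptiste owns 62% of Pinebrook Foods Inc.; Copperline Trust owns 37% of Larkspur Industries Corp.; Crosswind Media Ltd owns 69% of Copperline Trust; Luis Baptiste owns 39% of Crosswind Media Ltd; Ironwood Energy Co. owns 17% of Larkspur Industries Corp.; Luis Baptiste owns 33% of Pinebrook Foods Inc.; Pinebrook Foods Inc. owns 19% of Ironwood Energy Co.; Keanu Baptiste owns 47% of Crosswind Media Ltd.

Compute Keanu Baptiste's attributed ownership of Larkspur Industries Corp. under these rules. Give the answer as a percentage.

By parent–child attribution (R3), Keanu Baptiste is treated as also owning Luis Baptiste's interest in Pinebrook Foods Inc, giving 62% + 33% = 95%.
By parent–child attribution (R3), Keanu Baptiste is treated as also owning Luis Baptiste's interest in Crosswind Media Ltd, giving 47% + 39% = 86%.
Chain via Pinebrook Foods Inc. → Ironwood Energy Co. (R1): 95% × 19% × 17% = 3.0685% of Larkspur Industries Corp.
Chain via Crosswind Media Ltd → Copperline Trust (R1): 86% × 69% × 37% = 21.9558% of Larkspur Industries Corp.
Aggregating (R2): 3.0685% + 21.9558% = 25.0243%.

25.0243%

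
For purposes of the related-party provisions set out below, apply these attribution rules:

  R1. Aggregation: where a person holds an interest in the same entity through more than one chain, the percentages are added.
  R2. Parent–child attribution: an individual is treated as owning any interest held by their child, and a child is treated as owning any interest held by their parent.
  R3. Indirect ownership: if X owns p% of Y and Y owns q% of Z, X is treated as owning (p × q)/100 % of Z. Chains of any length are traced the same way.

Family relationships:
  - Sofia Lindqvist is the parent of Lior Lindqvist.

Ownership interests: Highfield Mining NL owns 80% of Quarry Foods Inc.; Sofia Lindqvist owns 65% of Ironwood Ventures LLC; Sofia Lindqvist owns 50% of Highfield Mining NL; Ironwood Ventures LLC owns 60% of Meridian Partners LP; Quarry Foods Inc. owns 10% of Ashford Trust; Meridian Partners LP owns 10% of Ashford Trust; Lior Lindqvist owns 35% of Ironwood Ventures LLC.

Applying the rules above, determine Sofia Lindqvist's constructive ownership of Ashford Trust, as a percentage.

10%

By parent–child attribution (R2), Sofia Lindqvist is treated as also owning Lior Lindqvist's interest in Ironwood Ventures LLC, giving 65% + 35% = 100%.
Chain via Highfield Mining NL → Quarry Foods Inc. (R3): 50% × 80% × 10% = 4% of Ashford Trust.
Chain via Ironwood Ventures LLC → Meridian Partners LP (R3): 100% × 60% × 10% = 6% of Ashford Trust.
Aggregating (R1): 4% + 6% = 10%.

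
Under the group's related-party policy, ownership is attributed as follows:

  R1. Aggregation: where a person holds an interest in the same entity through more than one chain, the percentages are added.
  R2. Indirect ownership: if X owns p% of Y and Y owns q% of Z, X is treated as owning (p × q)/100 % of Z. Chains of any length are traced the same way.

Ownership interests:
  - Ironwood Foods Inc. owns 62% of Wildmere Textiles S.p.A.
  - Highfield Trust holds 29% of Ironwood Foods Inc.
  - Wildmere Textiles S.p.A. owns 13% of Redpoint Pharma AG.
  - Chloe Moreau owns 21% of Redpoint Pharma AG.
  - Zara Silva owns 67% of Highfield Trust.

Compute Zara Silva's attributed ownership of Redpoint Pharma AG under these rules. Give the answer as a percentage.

Chain via Highfield Trust → Ironwood Foods Inc. → Wildmere Textiles S.p.A. (R2): 67% × 29% × 62% × 13% = 1.566058% of Redpoint Pharma AG.

1.566058%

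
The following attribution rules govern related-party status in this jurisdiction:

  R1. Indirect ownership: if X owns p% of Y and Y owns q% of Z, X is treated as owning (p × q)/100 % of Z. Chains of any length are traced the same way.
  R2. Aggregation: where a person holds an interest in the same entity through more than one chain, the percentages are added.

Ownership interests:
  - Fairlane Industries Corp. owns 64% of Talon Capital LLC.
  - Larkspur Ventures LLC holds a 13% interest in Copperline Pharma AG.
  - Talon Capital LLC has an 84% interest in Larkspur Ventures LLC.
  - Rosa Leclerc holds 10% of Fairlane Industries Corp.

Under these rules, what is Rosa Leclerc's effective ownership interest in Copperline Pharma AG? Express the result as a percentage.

Chain via Fairlane Industries Corp. → Talon Capital LLC → Larkspur Ventures LLC (R1): 10% × 64% × 84% × 13% = 0.69888% of Copperline Pharma AG.

0.69888%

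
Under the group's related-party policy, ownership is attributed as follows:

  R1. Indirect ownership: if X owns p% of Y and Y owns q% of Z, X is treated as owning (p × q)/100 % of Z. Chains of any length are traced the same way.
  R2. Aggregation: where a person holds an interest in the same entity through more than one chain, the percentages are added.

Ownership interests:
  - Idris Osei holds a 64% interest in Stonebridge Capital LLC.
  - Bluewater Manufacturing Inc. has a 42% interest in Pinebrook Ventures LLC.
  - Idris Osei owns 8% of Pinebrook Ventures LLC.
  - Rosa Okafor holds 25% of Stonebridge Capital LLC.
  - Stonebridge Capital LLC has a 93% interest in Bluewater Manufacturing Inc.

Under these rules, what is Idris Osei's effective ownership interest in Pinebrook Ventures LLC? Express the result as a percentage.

32.9984%

Chain via Stonebridge Capital LLC → Bluewater Manufacturing Inc. (R1): 64% × 93% × 42% = 24.9984% of Pinebrook Ventures LLC.
Direct interest in Pinebrook Ventures LLC: 8%.
Aggregating (R2): 24.9984% + 8% = 32.9984%.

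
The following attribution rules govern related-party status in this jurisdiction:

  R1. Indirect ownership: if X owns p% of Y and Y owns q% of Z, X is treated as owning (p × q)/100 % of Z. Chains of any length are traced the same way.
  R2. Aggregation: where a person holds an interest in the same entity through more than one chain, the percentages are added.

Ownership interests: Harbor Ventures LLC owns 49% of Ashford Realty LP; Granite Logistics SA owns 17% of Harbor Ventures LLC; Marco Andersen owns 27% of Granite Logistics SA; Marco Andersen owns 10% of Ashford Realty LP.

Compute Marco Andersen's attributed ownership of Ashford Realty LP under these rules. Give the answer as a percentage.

Chain via Granite Logistics SA → Harbor Ventures LLC (R1): 27% × 17% × 49% = 2.2491% of Ashford Realty LP.
Direct interest in Ashford Realty LP: 10%.
Aggregating (R2): 2.2491% + 10% = 12.2491%.

12.2491%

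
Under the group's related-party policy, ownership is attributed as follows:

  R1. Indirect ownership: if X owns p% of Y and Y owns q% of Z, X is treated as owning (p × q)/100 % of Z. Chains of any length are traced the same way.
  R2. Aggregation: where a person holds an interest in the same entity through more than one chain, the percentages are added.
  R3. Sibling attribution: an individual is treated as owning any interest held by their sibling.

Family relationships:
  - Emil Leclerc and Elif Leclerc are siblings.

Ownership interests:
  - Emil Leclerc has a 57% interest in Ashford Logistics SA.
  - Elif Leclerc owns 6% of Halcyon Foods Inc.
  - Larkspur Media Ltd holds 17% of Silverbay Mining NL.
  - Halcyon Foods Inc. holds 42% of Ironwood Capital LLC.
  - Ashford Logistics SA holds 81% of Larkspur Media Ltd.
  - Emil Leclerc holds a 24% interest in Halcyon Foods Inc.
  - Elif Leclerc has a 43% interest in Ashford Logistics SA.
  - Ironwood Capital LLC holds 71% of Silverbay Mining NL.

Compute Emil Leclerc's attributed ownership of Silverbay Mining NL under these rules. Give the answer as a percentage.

22.716%

By sibling attribution (R3), Emil Leclerc is treated as also owning Elif Leclerc's interest in Halcyon Foods Inc, giving 24% + 6% = 30%.
By sibling attribution (R3), Emil Leclerc is treated as also owning Elif Leclerc's interest in Ashford Logistics SA, giving 57% + 43% = 100%.
Chain via Halcyon Foods Inc. → Ironwood Capital LLC (R1): 30% × 42% × 71% = 8.946% of Silverbay Mining NL.
Chain via Ashford Logistics SA → Larkspur Media Ltd (R1): 100% × 81% × 17% = 13.77% of Silverbay Mining NL.
Aggregating (R2): 8.946% + 13.77% = 22.716%.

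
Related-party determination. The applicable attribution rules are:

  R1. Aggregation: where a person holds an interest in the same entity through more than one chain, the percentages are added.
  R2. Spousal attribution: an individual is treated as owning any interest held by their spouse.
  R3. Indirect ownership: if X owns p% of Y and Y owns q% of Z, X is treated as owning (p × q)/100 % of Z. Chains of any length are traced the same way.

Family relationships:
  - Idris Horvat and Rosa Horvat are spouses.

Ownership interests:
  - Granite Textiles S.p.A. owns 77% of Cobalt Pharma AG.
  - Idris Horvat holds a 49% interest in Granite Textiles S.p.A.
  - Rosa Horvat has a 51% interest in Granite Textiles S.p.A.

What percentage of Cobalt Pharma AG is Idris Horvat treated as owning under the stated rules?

77%

By spousal attribution (R2), Idris Horvat is treated as also owning Rosa Horvat's interest in Granite Textiles S.p.A, giving 49% + 51% = 100%.
Chain via Granite Textiles S.p.A. (R3): 100% × 77% = 77% of Cobalt Pharma AG.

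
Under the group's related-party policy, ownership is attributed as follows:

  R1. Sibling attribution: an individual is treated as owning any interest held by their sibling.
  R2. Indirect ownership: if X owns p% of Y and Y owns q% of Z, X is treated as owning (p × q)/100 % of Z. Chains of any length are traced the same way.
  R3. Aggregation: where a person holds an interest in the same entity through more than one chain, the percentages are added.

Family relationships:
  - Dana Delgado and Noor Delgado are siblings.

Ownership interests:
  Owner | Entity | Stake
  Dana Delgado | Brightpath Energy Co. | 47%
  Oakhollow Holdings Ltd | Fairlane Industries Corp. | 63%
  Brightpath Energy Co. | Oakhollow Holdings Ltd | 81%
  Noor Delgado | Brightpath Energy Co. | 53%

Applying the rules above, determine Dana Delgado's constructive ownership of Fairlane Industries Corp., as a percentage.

By sibling attribution (R1), Dana Delgado is treated as also owning Noor Delgado's interest in Brightpath Energy Co, giving 47% + 53% = 100%.
Chain via Brightpath Energy Co. → Oakhollow Holdings Ltd (R2): 100% × 81% × 63% = 51.03% of Fairlane Industries Corp.

51.03%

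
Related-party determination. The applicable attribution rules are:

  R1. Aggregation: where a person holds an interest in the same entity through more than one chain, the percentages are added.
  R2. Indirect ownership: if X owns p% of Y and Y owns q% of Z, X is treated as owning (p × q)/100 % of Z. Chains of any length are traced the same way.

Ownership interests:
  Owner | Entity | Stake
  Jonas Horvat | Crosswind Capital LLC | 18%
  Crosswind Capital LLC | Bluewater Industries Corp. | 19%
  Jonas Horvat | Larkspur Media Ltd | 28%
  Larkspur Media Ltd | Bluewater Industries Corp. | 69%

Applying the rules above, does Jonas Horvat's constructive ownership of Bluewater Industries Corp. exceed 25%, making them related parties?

Chain via Crosswind Capital LLC (R2): 18% × 19% = 3.42% of Bluewater Industries Corp.
Chain via Larkspur Media Ltd (R2): 28% × 69% = 19.32% of Bluewater Industries Corp.
Aggregating (R1): 3.42% + 19.32% = 22.74%.
22.74% does not exceed the 25% threshold, so Jonas is not a related party to Bluewater Industries Corp.

No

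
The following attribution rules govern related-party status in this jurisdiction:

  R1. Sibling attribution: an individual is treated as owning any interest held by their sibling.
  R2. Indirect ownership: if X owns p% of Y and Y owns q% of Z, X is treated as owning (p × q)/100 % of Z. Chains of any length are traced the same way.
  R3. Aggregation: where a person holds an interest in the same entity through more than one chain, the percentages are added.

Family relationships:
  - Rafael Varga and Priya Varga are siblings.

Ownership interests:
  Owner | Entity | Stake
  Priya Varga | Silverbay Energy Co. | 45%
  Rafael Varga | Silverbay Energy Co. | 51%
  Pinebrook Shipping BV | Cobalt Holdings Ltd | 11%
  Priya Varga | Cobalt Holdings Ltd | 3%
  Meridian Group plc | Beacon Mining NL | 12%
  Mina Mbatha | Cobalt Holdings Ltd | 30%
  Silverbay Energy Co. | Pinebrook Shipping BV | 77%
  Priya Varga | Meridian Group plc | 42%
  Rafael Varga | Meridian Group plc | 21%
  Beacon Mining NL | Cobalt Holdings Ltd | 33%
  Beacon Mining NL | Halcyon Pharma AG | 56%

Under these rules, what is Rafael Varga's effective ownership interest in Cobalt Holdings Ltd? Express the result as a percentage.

13.626%

By sibling attribution (R1), Rafael Varga is treated as also owning Priya Varga's interest in Meridian Group plc, giving 21% + 42% = 63%.
By sibling attribution (R1), Rafael Varga is treated as also owning Priya Varga's interest in Silverbay Energy Co, giving 51% + 45% = 96%.
By sibling attribution (R1), Rafael Varga is treated as owning Priya Varga's 3% interest in Cobalt Holdings Ltd.
Chain via Meridian Group plc → Beacon Mining NL (R2): 63% × 12% × 33% = 2.4948% of Cobalt Holdings Ltd.
Chain via Silverbay Energy Co. → Pinebrook Shipping BV (R2): 96% × 77% × 11% = 8.1312% of Cobalt Holdings Ltd.
Direct interest in Cobalt Holdings Ltd: 3%.
Aggregating (R3): 2.4948% + 8.1312% + 3% = 13.626%.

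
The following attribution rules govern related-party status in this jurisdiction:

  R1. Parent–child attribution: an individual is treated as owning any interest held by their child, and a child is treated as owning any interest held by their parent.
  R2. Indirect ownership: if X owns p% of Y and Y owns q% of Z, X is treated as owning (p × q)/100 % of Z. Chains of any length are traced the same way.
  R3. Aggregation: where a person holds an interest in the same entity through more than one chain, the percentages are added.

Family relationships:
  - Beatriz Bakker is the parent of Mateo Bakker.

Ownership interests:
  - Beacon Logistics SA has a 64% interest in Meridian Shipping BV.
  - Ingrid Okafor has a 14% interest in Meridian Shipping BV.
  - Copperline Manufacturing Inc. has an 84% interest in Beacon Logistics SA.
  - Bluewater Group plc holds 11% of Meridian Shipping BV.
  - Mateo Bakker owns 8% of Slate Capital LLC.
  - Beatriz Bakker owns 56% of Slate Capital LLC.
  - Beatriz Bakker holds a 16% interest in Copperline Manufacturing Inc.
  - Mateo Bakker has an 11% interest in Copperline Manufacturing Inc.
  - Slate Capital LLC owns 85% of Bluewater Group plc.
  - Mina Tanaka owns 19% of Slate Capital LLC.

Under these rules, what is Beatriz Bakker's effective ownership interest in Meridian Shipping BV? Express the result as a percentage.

20.4992%

By parent–child attribution (R1), Beatriz Bakker is treated as also owning Mateo Bakker's interest in Copperline Manufacturing Inc, giving 16% + 11% = 27%.
By parent–child attribution (R1), Beatriz Bakker is treated as also owning Mateo Bakker's interest in Slate Capital LLC, giving 56% + 8% = 64%.
Chain via Copperline Manufacturing Inc. → Beacon Logistics SA (R2): 27% × 84% × 64% = 14.5152% of Meridian Shipping BV.
Chain via Slate Capital LLC → Bluewater Group plc (R2): 64% × 85% × 11% = 5.984% of Meridian Shipping BV.
Aggregating (R3): 14.5152% + 5.984% = 20.4992%.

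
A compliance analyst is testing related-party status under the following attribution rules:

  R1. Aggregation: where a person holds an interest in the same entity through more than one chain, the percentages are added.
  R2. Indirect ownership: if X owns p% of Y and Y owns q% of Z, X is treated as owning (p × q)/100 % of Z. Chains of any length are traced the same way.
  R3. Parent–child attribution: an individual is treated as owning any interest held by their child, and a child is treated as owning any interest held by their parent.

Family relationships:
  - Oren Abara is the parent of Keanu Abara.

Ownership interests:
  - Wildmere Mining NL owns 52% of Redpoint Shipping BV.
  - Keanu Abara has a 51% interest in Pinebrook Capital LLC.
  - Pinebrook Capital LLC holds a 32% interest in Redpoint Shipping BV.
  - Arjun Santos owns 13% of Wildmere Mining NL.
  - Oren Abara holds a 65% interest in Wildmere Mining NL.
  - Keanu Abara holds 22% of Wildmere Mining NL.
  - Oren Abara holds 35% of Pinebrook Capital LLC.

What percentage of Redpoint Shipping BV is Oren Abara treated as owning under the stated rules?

72.76%

By parent–child attribution (R3), Oren Abara is treated as also owning Keanu Abara's interest in Pinebrook Capital LLC, giving 35% + 51% = 86%.
By parent–child attribution (R3), Oren Abara is treated as also owning Keanu Abara's interest in Wildmere Mining NL, giving 65% + 22% = 87%.
Chain via Pinebrook Capital LLC (R2): 86% × 32% = 27.52% of Redpoint Shipping BV.
Chain via Wildmere Mining NL (R2): 87% × 52% = 45.24% of Redpoint Shipping BV.
Aggregating (R1): 27.52% + 45.24% = 72.76%.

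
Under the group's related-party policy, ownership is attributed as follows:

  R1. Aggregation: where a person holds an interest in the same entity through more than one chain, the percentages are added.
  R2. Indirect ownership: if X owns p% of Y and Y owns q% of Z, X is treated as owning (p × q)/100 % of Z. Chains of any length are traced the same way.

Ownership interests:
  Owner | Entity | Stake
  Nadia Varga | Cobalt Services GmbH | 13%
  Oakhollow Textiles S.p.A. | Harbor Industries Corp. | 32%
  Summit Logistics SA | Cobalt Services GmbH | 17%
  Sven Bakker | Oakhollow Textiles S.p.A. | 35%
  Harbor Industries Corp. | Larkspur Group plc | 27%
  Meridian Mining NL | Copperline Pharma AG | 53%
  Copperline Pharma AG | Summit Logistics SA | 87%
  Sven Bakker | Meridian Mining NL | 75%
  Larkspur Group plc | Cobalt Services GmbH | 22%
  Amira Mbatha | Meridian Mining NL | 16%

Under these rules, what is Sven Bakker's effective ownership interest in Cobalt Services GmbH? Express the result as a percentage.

6.544305%

Chain via Oakhollow Textiles S.p.A. → Harbor Industries Corp. → Larkspur Group plc (R2): 35% × 32% × 27% × 22% = 0.66528% of Cobalt Services GmbH.
Chain via Meridian Mining NL → Copperline Pharma AG → Summit Logistics SA (R2): 75% × 53% × 87% × 17% = 5.879025% of Cobalt Services GmbH.
Aggregating (R1): 0.66528% + 5.879025% = 6.544305%.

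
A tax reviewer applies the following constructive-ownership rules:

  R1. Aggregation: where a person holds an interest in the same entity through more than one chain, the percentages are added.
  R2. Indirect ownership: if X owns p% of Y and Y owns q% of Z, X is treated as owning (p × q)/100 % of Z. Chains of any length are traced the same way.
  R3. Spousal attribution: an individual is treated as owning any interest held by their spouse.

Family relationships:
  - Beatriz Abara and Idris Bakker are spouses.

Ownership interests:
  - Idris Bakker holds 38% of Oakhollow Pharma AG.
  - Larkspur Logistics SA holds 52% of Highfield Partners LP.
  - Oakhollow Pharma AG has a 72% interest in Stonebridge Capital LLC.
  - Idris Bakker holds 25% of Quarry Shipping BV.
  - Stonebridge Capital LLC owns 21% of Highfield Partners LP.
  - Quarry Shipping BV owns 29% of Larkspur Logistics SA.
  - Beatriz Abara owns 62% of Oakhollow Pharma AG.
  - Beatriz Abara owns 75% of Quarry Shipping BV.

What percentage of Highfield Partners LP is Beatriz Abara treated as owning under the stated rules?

By spousal attribution (R3), Beatriz Abara is treated as also owning Idris Bakker's interest in Oakhollow Pharma AG, giving 62% + 38% = 100%.
By spousal attribution (R3), Beatriz Abara is treated as also owning Idris Bakker's interest in Quarry Shipping BV, giving 75% + 25% = 100%.
Chain via Oakhollow Pharma AG → Stonebridge Capital LLC (R2): 100% × 72% × 21% = 15.12% of Highfield Partners LP.
Chain via Quarry Shipping BV → Larkspur Logistics SA (R2): 100% × 29% × 52% = 15.08% of Highfield Partners LP.
Aggregating (R1): 15.12% + 15.08% = 30.2%.

30.2%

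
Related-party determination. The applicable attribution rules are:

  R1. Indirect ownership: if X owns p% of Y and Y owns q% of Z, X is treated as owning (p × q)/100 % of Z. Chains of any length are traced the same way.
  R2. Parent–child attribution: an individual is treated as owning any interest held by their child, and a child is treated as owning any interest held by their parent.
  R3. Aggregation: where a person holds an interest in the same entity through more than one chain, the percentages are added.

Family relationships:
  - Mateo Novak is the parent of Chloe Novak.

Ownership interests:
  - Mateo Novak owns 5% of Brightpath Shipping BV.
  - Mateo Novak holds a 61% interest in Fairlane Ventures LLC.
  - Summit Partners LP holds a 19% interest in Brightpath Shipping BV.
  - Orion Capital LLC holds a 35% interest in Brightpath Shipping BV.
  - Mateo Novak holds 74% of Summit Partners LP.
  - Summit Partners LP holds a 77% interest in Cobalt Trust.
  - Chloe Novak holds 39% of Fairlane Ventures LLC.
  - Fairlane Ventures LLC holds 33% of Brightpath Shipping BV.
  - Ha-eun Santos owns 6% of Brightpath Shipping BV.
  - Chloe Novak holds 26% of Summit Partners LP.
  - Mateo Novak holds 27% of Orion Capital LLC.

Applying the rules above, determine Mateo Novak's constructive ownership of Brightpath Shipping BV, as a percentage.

66.45%

By parent–child attribution (R2), Mateo Novak is treated as also owning Chloe Novak's interest in Fairlane Ventures LLC, giving 61% + 39% = 100%.
By parent–child attribution (R2), Mateo Novak is treated as also owning Chloe Novak's interest in Summit Partners LP, giving 74% + 26% = 100%.
Chain via Orion Capital LLC (R1): 27% × 35% = 9.45% of Brightpath Shipping BV.
Chain via Fairlane Ventures LLC (R1): 100% × 33% = 33% of Brightpath Shipping BV.
Chain via Summit Partners LP (R1): 100% × 19% = 19% of Brightpath Shipping BV.
Direct interest in Brightpath Shipping BV: 5%.
Aggregating (R3): 9.45% + 33% + 19% + 5% = 66.45%.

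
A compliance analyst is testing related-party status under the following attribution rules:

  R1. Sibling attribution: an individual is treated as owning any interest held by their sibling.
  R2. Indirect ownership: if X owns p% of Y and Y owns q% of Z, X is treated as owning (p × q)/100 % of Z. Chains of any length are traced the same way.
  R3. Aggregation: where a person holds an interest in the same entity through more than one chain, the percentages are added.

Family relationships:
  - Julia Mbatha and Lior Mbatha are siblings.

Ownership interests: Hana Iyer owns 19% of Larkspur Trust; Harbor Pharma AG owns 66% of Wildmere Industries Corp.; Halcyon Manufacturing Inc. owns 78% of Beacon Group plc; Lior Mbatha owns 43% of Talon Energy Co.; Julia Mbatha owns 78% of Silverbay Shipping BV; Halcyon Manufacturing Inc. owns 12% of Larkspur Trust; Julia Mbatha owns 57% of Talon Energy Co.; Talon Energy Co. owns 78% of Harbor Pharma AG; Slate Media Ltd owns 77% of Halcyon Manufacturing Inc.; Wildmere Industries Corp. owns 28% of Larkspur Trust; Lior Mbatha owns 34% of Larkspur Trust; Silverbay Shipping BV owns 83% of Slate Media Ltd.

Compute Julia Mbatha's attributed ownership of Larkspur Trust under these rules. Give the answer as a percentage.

By sibling attribution (R1), Julia Mbatha is treated as also owning Lior Mbatha's interest in Talon Energy Co, giving 57% + 43% = 100%.
By sibling attribution (R1), Julia Mbatha is treated as owning Lior Mbatha's 34% interest in Larkspur Trust.
Chain via Talon Energy Co. → Harbor Pharma AG → Wildmere Industries Corp. (R2): 100% × 78% × 66% × 28% = 14.4144% of Larkspur Trust.
Chain via Silverbay Shipping BV → Slate Media Ltd → Halcyon Manufacturing Inc. (R2): 78% × 83% × 77% × 12% = 5.981976% of Larkspur Trust.
Direct interest in Larkspur Trust: 34%.
Aggregating (R3): 14.4144% + 5.981976% + 34% = 54.396376%.

54.396376%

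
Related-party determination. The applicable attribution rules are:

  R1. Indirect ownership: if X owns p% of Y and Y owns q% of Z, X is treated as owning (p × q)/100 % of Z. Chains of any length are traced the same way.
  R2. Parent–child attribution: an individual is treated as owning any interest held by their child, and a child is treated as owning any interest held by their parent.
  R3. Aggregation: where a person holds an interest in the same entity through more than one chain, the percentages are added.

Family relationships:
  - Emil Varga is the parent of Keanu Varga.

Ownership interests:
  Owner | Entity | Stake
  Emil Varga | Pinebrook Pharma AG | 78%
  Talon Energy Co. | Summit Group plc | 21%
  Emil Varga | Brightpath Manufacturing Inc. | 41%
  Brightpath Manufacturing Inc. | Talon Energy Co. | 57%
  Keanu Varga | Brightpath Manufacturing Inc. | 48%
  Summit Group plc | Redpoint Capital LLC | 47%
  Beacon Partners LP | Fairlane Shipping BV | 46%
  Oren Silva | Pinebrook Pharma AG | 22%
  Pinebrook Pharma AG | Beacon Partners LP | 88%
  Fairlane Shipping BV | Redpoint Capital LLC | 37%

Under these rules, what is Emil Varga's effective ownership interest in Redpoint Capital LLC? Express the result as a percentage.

By parent–child attribution (R2), Emil Varga is treated as also owning Keanu Varga's interest in Brightpath Manufacturing Inc, giving 41% + 48% = 89%.
Chain via Pinebrook Pharma AG → Beacon Partners LP → Fairlane Shipping BV (R1): 78% × 88% × 46% × 37% = 11.682528% of Redpoint Capital LLC.
Chain via Brightpath Manufacturing Inc. → Talon Energy Co. → Summit Group plc (R1): 89% × 57% × 21% × 47% = 5.007051% of Redpoint Capital LLC.
Aggregating (R3): 11.682528% + 5.007051% = 16.689579%.

16.689579%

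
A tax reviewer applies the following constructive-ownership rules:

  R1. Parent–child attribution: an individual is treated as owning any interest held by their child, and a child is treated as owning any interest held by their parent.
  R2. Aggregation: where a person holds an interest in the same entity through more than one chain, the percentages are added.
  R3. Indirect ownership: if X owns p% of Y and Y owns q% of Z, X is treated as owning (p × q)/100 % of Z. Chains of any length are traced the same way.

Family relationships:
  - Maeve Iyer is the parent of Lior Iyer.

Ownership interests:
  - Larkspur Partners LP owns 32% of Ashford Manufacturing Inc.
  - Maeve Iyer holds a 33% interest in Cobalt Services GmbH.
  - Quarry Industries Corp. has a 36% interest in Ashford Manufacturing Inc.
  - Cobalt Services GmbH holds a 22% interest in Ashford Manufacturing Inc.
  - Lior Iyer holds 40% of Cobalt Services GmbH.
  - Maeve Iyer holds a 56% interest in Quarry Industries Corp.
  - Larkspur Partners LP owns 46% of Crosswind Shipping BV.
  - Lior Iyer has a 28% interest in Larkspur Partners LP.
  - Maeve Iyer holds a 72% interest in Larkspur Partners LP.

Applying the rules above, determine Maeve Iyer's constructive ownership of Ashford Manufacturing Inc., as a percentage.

68.22%

By parent–child attribution (R1), Maeve Iyer is treated as also owning Lior Iyer's interest in Cobalt Services GmbH, giving 33% + 40% = 73%.
By parent–child attribution (R1), Maeve Iyer is treated as also owning Lior Iyer's interest in Larkspur Partners LP, giving 72% + 28% = 100%.
Chain via Cobalt Services GmbH (R3): 73% × 22% = 16.06% of Ashford Manufacturing Inc.
Chain via Larkspur Partners LP (R3): 100% × 32% = 32% of Ashford Manufacturing Inc.
Chain via Quarry Industries Corp. (R3): 56% × 36% = 20.16% of Ashford Manufacturing Inc.
Aggregating (R2): 16.06% + 32% + 20.16% = 68.22%.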